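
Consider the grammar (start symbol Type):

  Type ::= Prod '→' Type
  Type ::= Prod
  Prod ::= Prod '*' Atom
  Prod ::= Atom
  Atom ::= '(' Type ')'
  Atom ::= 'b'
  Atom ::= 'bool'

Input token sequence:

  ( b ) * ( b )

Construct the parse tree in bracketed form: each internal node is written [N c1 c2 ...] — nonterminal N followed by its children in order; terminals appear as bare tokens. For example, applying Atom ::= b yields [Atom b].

[Type [Prod [Prod [Atom ( [Type [Prod [Atom b]]] )]] * [Atom ( [Type [Prod [Atom b]]] )]]]

Type
Prod
Prod * Atom
Atom * Atom
( Type ) * Atom
( Prod ) * Atom
( Atom ) * Atom
( b ) * Atom
( b ) * ( Type )
( b ) * ( Prod )
( b ) * ( Atom )
( b ) * ( b )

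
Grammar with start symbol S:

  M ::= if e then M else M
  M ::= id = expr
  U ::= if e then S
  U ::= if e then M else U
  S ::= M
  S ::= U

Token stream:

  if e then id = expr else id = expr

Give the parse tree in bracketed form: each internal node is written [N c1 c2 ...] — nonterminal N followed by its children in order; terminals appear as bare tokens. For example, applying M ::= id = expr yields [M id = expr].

[S [M if e then [M id = expr] else [M id = expr]]]

S
M
if e then M else M
if e then id = expr else M
if e then id = expr else id = expr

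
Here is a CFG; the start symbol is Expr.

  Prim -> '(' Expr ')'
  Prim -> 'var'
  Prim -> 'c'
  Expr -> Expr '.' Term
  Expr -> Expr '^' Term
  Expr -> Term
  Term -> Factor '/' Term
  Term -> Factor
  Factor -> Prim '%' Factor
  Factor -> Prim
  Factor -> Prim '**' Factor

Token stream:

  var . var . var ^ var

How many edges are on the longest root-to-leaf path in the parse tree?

[Expr [Expr [Expr [Expr [Term [Factor [Prim var]]]] . [Term [Factor [Prim var]]]] . [Term [Factor [Prim var]]]] ^ [Term [Factor [Prim var]]]]

7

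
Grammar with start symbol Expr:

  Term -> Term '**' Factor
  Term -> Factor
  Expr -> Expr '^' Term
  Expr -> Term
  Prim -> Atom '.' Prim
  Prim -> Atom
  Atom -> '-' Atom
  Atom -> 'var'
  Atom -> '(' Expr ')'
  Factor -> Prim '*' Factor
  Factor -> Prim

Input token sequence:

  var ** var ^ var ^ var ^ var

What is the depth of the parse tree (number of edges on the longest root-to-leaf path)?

9

[Expr [Expr [Expr [Expr [Term [Term [Factor [Prim [Atom var]]]] ** [Factor [Prim [Atom var]]]]] ^ [Term [Factor [Prim [Atom var]]]]] ^ [Term [Factor [Prim [Atom var]]]]] ^ [Term [Factor [Prim [Atom var]]]]]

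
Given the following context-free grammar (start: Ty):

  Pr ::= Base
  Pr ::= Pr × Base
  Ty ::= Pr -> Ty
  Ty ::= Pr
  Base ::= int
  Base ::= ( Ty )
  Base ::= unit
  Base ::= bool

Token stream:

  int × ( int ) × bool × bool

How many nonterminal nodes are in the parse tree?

[Ty [Pr [Pr [Pr [Pr [Base int]] × [Base ( [Ty [Pr [Base int]]] )]] × [Base bool]] × [Base bool]]]

12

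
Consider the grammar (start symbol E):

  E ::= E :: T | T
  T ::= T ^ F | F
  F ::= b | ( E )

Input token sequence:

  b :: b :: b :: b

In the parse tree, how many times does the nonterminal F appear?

4

[E [E [E [E [T [F b]]] :: [T [F b]]] :: [T [F b]]] :: [T [F b]]]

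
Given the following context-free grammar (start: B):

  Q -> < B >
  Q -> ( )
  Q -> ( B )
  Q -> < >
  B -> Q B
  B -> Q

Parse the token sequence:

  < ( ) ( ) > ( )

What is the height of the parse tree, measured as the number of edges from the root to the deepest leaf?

[B [Q < [B [Q ( )] [B [Q ( )]]] >] [B [Q ( )]]]

5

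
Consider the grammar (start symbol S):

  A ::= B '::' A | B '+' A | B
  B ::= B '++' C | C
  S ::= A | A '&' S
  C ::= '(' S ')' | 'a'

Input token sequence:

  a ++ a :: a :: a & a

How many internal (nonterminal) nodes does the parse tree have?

16

[S [A [B [B [C a]] ++ [C a]] :: [A [B [C a]] :: [A [B [C a]]]]] & [S [A [B [C a]]]]]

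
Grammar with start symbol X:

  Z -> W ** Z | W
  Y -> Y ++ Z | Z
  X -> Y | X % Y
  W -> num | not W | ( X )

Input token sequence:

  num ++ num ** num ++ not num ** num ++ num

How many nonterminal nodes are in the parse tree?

18

[X [Y [Y [Y [Y [Z [W num]]] ++ [Z [W num] ** [Z [W num]]]] ++ [Z [W not [W num]] ** [Z [W num]]]] ++ [Z [W num]]]]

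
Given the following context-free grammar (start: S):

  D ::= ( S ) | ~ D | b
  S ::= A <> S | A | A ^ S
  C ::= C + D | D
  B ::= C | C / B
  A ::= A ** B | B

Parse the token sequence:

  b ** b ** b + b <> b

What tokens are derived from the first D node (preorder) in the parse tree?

b

[S [A [A [A [B [C [D b]]]] ** [B [C [D b]]]] ** [B [C [C [D b]] + [D b]]]] <> [S [A [B [C [D b]]]]]]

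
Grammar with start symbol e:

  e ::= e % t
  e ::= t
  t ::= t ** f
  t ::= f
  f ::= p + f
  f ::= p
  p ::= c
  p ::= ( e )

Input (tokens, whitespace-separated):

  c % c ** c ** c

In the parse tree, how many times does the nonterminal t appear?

[e [e [t [f [p c]]]] % [t [t [t [f [p c]]] ** [f [p c]]] ** [f [p c]]]]

4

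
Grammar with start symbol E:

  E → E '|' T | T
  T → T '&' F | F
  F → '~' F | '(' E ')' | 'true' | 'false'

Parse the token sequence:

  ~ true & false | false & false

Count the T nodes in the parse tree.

4

[E [E [T [T [F ~ [F true]]] & [F false]]] | [T [T [F false]] & [F false]]]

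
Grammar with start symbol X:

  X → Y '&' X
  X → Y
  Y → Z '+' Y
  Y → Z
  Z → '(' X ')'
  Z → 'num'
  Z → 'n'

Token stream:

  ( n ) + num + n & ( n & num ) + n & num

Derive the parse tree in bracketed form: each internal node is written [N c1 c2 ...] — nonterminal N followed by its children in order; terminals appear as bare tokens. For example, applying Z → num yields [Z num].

[X [Y [Z ( [X [Y [Z n]]] )] + [Y [Z num] + [Y [Z n]]]] & [X [Y [Z ( [X [Y [Z n]] & [X [Y [Z num]]]] )] + [Y [Z n]]] & [X [Y [Z num]]]]]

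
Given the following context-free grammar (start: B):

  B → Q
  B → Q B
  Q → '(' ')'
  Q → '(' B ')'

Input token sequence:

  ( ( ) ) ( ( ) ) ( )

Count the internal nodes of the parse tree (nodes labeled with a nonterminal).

10

[B [Q ( [B [Q ( )]] )] [B [Q ( [B [Q ( )]] )] [B [Q ( )]]]]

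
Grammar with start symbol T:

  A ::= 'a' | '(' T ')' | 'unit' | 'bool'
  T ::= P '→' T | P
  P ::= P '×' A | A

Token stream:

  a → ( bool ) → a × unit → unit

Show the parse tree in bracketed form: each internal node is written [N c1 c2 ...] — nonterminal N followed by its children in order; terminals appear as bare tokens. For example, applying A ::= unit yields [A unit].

T
P → T
A → T
a → T
a → P → T
a → A → T
a → ( T ) → T
a → ( P ) → T
a → ( A ) → T
a → ( bool ) → T
a → ( bool ) → P → T
a → ( bool ) → P × A → T
a → ( bool ) → A × A → T
a → ( bool ) → a × A → T
a → ( bool ) → a × unit → T
a → ( bool ) → a × unit → P
a → ( bool ) → a × unit → A
a → ( bool ) → a × unit → unit

[T [P [A a]] → [T [P [A ( [T [P [A bool]]] )]] → [T [P [P [A a]] × [A unit]] → [T [P [A unit]]]]]]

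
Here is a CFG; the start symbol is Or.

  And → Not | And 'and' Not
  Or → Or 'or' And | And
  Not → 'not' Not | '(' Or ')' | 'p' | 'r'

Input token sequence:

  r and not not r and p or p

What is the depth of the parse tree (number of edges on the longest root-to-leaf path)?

7

[Or [Or [And [And [And [Not r]] and [Not not [Not not [Not r]]]] and [Not p]]] or [And [Not p]]]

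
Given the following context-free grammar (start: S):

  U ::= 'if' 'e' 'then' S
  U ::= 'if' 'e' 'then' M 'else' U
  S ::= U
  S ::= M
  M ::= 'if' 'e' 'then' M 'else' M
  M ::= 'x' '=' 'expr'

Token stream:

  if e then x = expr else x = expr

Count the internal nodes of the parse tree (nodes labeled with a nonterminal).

[S [M if e then [M x = expr] else [M x = expr]]]

4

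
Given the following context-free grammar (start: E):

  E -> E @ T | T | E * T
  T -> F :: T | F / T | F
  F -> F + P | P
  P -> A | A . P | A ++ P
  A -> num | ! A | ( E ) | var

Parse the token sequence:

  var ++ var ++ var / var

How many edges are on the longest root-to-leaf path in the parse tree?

[E [T [F [P [A var] ++ [P [A var] ++ [P [A var]]]]] / [T [F [P [A var]]]]]]

7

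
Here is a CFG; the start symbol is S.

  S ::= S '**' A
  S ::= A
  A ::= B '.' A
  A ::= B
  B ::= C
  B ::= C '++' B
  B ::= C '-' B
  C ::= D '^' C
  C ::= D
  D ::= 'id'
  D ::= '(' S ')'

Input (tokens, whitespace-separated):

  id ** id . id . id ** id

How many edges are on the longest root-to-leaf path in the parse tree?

[S [S [S [A [B [C [D id]]]]] ** [A [B [C [D id]]] . [A [B [C [D id]]] . [A [B [C [D id]]]]]]] ** [A [B [C [D id]]]]]

8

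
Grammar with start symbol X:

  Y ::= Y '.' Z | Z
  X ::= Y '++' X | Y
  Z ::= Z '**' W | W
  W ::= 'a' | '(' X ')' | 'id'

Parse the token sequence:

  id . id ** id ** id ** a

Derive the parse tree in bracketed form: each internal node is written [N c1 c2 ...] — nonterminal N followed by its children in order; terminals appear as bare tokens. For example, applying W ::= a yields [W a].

[X [Y [Y [Z [W id]]] . [Z [Z [Z [Z [W id]] ** [W id]] ** [W id]] ** [W a]]]]

X
Y
Y . Z
Z . Z
W . Z
id . Z
id . Z ** W
id . Z ** W ** W
id . Z ** W ** W ** W
id . W ** W ** W ** W
id . id ** W ** W ** W
id . id ** id ** W ** W
id . id ** id ** id ** W
id . id ** id ** id ** a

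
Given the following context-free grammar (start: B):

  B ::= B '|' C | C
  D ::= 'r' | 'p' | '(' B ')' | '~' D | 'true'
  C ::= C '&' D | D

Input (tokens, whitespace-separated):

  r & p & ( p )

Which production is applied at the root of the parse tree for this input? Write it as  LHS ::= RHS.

B ::= C

[B [C [C [C [D r]] & [D p]] & [D ( [B [C [D p]]] )]]]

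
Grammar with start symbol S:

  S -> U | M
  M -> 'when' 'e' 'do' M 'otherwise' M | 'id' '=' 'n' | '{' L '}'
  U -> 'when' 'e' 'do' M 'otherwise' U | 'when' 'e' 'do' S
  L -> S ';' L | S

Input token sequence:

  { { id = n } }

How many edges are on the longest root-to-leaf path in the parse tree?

[S [M { [L [S [M { [L [S [M id = n]]] }]]] }]]

8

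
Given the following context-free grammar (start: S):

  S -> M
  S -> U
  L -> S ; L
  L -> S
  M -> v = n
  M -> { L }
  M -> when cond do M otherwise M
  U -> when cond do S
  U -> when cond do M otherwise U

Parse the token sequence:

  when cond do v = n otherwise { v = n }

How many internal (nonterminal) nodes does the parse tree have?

[S [M when cond do [M v = n] otherwise [M { [L [S [M v = n]]] }]]]

7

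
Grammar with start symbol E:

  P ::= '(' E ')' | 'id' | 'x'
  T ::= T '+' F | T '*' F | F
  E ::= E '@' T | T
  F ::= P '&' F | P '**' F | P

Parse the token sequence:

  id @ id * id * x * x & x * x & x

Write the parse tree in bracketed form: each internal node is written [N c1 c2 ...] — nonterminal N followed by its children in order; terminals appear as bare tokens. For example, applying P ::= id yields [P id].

[E [E [T [F [P id]]]] @ [T [T [T [T [T [F [P id]]] * [F [P id]]] * [F [P x]]] * [F [P x] & [F [P x]]]] * [F [P x] & [F [P x]]]]]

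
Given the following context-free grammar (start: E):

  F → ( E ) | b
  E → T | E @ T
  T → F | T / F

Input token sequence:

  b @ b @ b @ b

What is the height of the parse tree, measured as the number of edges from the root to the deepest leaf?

6

[E [E [E [E [T [F b]]] @ [T [F b]]] @ [T [F b]]] @ [T [F b]]]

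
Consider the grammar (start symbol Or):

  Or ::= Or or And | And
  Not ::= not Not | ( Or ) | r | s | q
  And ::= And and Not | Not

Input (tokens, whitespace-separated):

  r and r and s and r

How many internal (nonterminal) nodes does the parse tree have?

[Or [And [And [And [And [Not r]] and [Not r]] and [Not s]] and [Not r]]]

9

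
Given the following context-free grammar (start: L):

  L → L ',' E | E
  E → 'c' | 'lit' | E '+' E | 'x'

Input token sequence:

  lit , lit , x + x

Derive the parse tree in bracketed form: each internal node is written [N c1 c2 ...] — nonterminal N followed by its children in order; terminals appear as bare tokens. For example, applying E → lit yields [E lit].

L
L , E
L , E , E
E , E , E
lit , E , E
lit , lit , E
lit , lit , E + E
lit , lit , x + E
lit , lit , x + x

[L [L [L [E lit]] , [E lit]] , [E [E x] + [E x]]]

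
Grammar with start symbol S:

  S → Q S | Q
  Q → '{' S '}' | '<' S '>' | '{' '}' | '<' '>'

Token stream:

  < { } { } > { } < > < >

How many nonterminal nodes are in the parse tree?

12

[S [Q < [S [Q { }] [S [Q { }]]] >] [S [Q { }] [S [Q < >] [S [Q < >]]]]]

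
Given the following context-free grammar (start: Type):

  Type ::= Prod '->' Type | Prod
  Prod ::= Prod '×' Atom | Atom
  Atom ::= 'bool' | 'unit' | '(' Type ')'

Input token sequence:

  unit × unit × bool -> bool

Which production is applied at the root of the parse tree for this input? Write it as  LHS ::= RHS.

Type ::= Prod '->' Type

[Type [Prod [Prod [Prod [Atom unit]] × [Atom unit]] × [Atom bool]] -> [Type [Prod [Atom bool]]]]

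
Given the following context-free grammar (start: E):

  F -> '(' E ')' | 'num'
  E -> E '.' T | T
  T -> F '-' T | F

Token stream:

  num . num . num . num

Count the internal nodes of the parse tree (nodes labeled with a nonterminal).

12

[E [E [E [E [T [F num]]] . [T [F num]]] . [T [F num]]] . [T [F num]]]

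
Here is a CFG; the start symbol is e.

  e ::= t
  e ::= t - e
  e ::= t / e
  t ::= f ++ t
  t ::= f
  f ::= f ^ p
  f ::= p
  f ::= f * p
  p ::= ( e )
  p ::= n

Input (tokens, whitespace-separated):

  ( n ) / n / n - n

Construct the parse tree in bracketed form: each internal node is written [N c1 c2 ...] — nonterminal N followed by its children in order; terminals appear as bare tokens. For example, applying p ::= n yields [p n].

[e [t [f [p ( [e [t [f [p n]]]] )]]] / [e [t [f [p n]]] / [e [t [f [p n]]] - [e [t [f [p n]]]]]]]

e
t / e
f / e
p / e
( e ) / e
( t ) / e
( f ) / e
( p ) / e
( n ) / e
( n ) / t / e
( n ) / f / e
( n ) / p / e
( n ) / n / e
( n ) / n / t - e
( n ) / n / f - e
( n ) / n / p - e
( n ) / n / n - e
( n ) / n / n - t
( n ) / n / n - f
( n ) / n / n - p
( n ) / n / n - n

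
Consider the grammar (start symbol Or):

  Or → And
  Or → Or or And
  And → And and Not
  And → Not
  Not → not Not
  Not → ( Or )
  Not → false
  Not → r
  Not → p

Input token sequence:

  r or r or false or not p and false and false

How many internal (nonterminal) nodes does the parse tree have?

[Or [Or [Or [Or [And [Not r]]] or [And [Not r]]] or [And [Not false]]] or [And [And [And [Not not [Not p]]] and [Not false]] and [Not false]]]

17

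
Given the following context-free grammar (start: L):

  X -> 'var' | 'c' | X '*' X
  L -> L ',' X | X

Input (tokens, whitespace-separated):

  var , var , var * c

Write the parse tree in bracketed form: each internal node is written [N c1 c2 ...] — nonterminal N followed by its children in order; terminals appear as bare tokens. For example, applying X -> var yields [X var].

[L [L [L [X var]] , [X var]] , [X [X var] * [X c]]]

L
L , X
L , X , X
X , X , X
var , X , X
var , var , X
var , var , X * X
var , var , var * X
var , var , var * c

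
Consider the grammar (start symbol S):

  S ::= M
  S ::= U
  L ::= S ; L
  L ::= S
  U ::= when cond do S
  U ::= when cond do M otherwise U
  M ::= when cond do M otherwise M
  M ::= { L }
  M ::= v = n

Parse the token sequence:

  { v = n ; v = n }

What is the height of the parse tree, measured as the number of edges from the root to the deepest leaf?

[S [M { [L [S [M v = n]] ; [L [S [M v = n]]]] }]]

6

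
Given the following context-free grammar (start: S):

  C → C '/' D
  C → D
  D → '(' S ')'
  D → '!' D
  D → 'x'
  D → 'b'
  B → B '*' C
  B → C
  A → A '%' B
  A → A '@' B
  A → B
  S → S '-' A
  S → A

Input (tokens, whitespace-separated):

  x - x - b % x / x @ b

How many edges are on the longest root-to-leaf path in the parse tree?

7

[S [S [S [A [B [C [D x]]]]] - [A [B [C [D x]]]]] - [A [A [A [B [C [D b]]]] % [B [C [C [D x]] / [D x]]]] @ [B [C [D b]]]]]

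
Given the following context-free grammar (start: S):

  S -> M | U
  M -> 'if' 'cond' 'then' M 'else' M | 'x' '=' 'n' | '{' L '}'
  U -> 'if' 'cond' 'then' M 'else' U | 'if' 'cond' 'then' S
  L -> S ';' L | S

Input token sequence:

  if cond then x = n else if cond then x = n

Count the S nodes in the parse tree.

2

[S [U if cond then [M x = n] else [U if cond then [S [M x = n]]]]]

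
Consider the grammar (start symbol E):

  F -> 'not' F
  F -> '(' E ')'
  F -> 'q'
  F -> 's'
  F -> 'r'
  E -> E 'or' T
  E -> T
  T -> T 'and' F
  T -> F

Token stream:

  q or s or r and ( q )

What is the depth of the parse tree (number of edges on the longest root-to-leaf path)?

[E [E [E [T [F q]]] or [T [F s]]] or [T [T [F r]] and [F ( [E [T [F q]]] )]]]

6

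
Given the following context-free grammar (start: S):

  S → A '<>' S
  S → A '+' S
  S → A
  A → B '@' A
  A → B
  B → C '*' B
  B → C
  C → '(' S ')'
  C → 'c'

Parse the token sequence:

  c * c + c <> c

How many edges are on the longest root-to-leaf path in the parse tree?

6

[S [A [B [C c] * [B [C c]]]] + [S [A [B [C c]]] <> [S [A [B [C c]]]]]]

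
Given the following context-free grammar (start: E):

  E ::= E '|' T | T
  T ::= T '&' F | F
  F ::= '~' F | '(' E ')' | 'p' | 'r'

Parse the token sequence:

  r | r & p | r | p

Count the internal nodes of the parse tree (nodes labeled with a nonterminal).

14

[E [E [E [E [T [F r]]] | [T [T [F r]] & [F p]]] | [T [F r]]] | [T [F p]]]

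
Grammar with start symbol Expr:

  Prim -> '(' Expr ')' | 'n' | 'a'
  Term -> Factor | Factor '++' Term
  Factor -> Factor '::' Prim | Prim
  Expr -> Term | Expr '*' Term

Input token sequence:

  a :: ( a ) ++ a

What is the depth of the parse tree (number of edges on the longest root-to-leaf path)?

8

[Expr [Term [Factor [Factor [Prim a]] :: [Prim ( [Expr [Term [Factor [Prim a]]]] )]] ++ [Term [Factor [Prim a]]]]]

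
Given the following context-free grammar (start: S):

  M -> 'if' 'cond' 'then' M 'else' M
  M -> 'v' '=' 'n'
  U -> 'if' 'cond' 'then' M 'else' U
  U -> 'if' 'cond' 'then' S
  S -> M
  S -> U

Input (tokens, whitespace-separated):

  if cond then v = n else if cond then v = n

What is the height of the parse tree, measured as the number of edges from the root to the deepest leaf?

[S [U if cond then [M v = n] else [U if cond then [S [M v = n]]]]]

5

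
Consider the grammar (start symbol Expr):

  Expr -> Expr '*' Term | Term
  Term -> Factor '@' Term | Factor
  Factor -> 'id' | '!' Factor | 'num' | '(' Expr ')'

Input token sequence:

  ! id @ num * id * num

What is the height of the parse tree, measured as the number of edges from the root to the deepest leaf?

[Expr [Expr [Expr [Term [Factor ! [Factor id]] @ [Term [Factor num]]]] * [Term [Factor id]]] * [Term [Factor num]]]

6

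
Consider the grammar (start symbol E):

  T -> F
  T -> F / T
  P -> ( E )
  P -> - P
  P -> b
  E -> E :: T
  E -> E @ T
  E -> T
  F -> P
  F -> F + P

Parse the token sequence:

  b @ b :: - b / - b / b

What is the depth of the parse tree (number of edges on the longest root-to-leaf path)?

[E [E [E [T [F [P b]]]] @ [T [F [P b]]]] :: [T [F [P - [P b]]] / [T [F [P - [P b]]] / [T [F [P b]]]]]]

6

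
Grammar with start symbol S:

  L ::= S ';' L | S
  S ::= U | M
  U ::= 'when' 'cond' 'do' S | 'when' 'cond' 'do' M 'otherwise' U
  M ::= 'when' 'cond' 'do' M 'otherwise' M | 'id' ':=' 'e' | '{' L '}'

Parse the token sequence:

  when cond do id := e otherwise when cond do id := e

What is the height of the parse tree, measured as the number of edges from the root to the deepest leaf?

[S [U when cond do [M id := e] otherwise [U when cond do [S [M id := e]]]]]

5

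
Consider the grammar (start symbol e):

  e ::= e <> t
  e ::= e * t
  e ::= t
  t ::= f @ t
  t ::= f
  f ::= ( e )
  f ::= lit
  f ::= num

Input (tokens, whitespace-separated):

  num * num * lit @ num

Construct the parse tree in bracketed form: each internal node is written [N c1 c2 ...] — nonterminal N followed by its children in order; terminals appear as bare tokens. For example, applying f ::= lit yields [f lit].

e
e * t
e * t * t
t * t * t
f * t * t
num * t * t
num * f * t
num * num * t
num * num * f @ t
num * num * lit @ t
num * num * lit @ f
num * num * lit @ num

[e [e [e [t [f num]]] * [t [f num]]] * [t [f lit] @ [t [f num]]]]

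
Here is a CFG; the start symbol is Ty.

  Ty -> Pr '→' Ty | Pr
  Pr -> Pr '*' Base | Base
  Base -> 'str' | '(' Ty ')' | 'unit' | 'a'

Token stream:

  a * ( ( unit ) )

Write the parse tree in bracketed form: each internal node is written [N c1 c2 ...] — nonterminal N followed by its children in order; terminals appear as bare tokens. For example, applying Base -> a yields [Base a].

Ty
Pr
Pr * Base
Base * Base
a * Base
a * ( Ty )
a * ( Pr )
a * ( Base )
a * ( ( Ty ) )
a * ( ( Pr ) )
a * ( ( Base ) )
a * ( ( unit ) )

[Ty [Pr [Pr [Base a]] * [Base ( [Ty [Pr [Base ( [Ty [Pr [Base unit]]] )]]] )]]]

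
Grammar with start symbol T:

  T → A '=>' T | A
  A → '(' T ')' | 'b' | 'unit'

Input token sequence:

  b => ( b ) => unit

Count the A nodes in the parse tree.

[T [A b] => [T [A ( [T [A b]] )] => [T [A unit]]]]

4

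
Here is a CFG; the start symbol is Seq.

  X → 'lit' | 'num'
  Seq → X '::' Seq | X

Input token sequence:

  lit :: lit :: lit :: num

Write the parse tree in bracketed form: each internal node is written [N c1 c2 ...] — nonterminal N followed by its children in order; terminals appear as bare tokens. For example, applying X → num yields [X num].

[Seq [X lit] :: [Seq [X lit] :: [Seq [X lit] :: [Seq [X num]]]]]

Seq
X :: Seq
lit :: Seq
lit :: X :: Seq
lit :: lit :: Seq
lit :: lit :: X :: Seq
lit :: lit :: lit :: Seq
lit :: lit :: lit :: X
lit :: lit :: lit :: num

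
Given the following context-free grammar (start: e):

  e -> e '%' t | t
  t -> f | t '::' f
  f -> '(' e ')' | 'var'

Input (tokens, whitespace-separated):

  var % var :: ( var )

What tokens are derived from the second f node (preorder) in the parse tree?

[e [e [t [f var]]] % [t [t [f var]] :: [f ( [e [t [f var]]] )]]]

var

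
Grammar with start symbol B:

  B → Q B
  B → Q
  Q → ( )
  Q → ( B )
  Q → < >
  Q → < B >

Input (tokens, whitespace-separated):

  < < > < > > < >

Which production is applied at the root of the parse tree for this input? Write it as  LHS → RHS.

[B [Q < [B [Q < >] [B [Q < >]]] >] [B [Q < >]]]

B → Q B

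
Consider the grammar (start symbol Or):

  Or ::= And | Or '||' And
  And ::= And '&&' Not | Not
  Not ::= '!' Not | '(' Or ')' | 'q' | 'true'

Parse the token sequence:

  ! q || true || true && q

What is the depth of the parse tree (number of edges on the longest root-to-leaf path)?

[Or [Or [Or [And [Not ! [Not q]]]] || [And [Not true]]] || [And [And [Not true]] && [Not q]]]

6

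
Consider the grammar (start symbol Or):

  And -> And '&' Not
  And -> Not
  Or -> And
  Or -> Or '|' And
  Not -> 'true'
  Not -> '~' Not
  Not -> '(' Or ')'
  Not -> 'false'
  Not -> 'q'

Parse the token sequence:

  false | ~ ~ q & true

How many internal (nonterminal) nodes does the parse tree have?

10

[Or [Or [And [Not false]]] | [And [And [Not ~ [Not ~ [Not q]]]] & [Not true]]]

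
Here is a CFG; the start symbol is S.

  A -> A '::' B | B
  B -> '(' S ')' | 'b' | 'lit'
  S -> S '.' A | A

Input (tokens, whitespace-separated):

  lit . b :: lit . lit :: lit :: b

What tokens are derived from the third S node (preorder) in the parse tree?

lit

[S [S [S [A [B lit]]] . [A [A [B b]] :: [B lit]]] . [A [A [A [B lit]] :: [B lit]] :: [B b]]]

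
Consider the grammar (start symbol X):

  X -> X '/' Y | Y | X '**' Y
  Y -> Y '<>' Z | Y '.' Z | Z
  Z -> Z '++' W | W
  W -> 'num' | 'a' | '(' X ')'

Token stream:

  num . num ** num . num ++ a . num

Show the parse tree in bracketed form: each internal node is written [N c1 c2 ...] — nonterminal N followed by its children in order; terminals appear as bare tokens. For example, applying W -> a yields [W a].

X
X ** Y
Y ** Y
Y . Z ** Y
Z . Z ** Y
W . Z ** Y
num . Z ** Y
num . W ** Y
num . num ** Y
num . num ** Y . Z
num . num ** Y . Z . Z
num . num ** Z . Z . Z
num . num ** W . Z . Z
num . num ** num . Z . Z
num . num ** num . Z ++ W . Z
num . num ** num . W ++ W . Z
num . num ** num . num ++ W . Z
num . num ** num . num ++ a . Z
num . num ** num . num ++ a . W
num . num ** num . num ++ a . num

[X [X [Y [Y [Z [W num]]] . [Z [W num]]]] ** [Y [Y [Y [Z [W num]]] . [Z [Z [W num]] ++ [W a]]] . [Z [W num]]]]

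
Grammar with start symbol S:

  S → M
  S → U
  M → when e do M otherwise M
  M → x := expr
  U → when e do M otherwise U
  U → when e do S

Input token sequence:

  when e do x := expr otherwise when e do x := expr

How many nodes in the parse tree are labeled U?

2

[S [U when e do [M x := expr] otherwise [U when e do [S [M x := expr]]]]]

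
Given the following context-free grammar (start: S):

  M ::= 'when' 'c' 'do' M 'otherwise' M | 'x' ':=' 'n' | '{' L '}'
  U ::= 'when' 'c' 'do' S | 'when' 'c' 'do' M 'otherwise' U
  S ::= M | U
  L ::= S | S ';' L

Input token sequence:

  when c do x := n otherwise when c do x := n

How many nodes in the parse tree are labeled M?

[S [U when c do [M x := n] otherwise [U when c do [S [M x := n]]]]]

2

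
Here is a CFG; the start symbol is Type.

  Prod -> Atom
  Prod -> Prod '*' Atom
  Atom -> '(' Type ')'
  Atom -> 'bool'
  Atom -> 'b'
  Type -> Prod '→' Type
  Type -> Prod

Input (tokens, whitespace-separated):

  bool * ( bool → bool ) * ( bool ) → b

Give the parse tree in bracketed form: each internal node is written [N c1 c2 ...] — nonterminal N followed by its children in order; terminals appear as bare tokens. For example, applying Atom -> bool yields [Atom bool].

Type
Prod → Type
Prod * Atom → Type
Prod * Atom * Atom → Type
Atom * Atom * Atom → Type
bool * Atom * Atom → Type
bool * ( Type ) * Atom → Type
bool * ( Prod → Type ) * Atom → Type
bool * ( Atom → Type ) * Atom → Type
bool * ( bool → Type ) * Atom → Type
bool * ( bool → Prod ) * Atom → Type
bool * ( bool → Atom ) * Atom → Type
bool * ( bool → bool ) * Atom → Type
bool * ( bool → bool ) * ( Type ) → Type
bool * ( bool → bool ) * ( Prod ) → Type
bool * ( bool → bool ) * ( Atom ) → Type
bool * ( bool → bool ) * ( bool ) → Type
bool * ( bool → bool ) * ( bool ) → Prod
bool * ( bool → bool ) * ( bool ) → Atom
bool * ( bool → bool ) * ( bool ) → b

[Type [Prod [Prod [Prod [Atom bool]] * [Atom ( [Type [Prod [Atom bool]] → [Type [Prod [Atom bool]]]] )]] * [Atom ( [Type [Prod [Atom bool]]] )]] → [Type [Prod [Atom b]]]]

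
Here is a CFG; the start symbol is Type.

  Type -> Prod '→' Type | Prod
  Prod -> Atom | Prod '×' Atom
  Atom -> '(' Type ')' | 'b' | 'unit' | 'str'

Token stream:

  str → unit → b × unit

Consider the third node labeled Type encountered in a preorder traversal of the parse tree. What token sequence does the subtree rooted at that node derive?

[Type [Prod [Atom str]] → [Type [Prod [Atom unit]] → [Type [Prod [Prod [Atom b]] × [Atom unit]]]]]

b × unit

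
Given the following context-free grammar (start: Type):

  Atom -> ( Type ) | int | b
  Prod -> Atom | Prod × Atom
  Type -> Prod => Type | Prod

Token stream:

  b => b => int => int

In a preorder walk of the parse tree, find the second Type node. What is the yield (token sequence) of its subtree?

b => int => int

[Type [Prod [Atom b]] => [Type [Prod [Atom b]] => [Type [Prod [Atom int]] => [Type [Prod [Atom int]]]]]]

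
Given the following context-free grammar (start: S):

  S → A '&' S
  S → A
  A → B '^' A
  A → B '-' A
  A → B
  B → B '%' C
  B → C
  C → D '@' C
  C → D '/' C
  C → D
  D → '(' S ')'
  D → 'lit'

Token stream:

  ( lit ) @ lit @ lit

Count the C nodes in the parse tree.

4

[S [A [B [C [D ( [S [A [B [C [D lit]]]]] )] @ [C [D lit] @ [C [D lit]]]]]]]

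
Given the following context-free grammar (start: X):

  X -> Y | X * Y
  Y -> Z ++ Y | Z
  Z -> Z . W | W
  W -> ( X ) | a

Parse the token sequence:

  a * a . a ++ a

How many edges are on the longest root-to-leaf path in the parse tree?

5

[X [X [Y [Z [W a]]]] * [Y [Z [Z [W a]] . [W a]] ++ [Y [Z [W a]]]]]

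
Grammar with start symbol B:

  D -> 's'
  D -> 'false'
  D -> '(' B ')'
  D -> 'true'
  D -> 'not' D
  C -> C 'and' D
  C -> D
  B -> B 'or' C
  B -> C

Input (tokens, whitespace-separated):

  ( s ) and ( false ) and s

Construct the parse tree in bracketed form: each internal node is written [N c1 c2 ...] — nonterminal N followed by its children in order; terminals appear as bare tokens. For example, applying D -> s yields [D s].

[B [C [C [C [D ( [B [C [D s]]] )]] and [D ( [B [C [D false]]] )]] and [D s]]]

B
C
C and D
C and D and D
D and D and D
( B ) and D and D
( C ) and D and D
( D ) and D and D
( s ) and D and D
( s ) and ( B ) and D
( s ) and ( C ) and D
( s ) and ( D ) and D
( s ) and ( false ) and D
( s ) and ( false ) and s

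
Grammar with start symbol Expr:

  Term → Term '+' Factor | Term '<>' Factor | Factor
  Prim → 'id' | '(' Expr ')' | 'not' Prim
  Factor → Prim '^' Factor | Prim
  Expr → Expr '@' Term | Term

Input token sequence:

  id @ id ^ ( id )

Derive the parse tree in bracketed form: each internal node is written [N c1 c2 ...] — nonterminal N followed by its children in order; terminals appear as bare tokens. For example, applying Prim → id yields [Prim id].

Expr
Expr @ Term
Term @ Term
Factor @ Term
Prim @ Term
id @ Term
id @ Factor
id @ Prim ^ Factor
id @ id ^ Factor
id @ id ^ Prim
id @ id ^ ( Expr )
id @ id ^ ( Term )
id @ id ^ ( Factor )
id @ id ^ ( Prim )
id @ id ^ ( id )

[Expr [Expr [Term [Factor [Prim id]]]] @ [Term [Factor [Prim id] ^ [Factor [Prim ( [Expr [Term [Factor [Prim id]]]] )]]]]]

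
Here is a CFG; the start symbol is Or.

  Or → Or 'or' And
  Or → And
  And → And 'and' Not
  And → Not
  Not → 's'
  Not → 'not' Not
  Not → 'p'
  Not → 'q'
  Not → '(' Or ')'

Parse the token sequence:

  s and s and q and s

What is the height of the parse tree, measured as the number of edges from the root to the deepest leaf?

[Or [And [And [And [And [Not s]] and [Not s]] and [Not q]] and [Not s]]]

6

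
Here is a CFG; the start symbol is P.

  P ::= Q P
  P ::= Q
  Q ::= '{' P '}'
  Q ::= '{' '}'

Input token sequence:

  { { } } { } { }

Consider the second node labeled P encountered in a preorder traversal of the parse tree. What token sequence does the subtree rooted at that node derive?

[P [Q { [P [Q { }]] }] [P [Q { }] [P [Q { }]]]]

{ }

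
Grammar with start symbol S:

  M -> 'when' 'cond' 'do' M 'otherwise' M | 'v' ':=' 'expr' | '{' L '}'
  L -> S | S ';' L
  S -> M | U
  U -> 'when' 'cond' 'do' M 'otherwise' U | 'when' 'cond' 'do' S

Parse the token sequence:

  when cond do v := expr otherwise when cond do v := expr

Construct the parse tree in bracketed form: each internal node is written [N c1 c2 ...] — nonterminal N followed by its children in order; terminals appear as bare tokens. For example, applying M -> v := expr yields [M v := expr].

[S [U when cond do [M v := expr] otherwise [U when cond do [S [M v := expr]]]]]

S
U
when cond do M otherwise U
when cond do v := expr otherwise U
when cond do v := expr otherwise when cond do S
when cond do v := expr otherwise when cond do M
when cond do v := expr otherwise when cond do v := expr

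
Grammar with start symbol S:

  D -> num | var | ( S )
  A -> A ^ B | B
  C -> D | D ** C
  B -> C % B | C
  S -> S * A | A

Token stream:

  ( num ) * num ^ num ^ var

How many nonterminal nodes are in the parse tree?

23

[S [S [A [B [C [D ( [S [A [B [C [D num]]]]] )]]]]] * [A [A [A [B [C [D num]]]] ^ [B [C [D num]]]] ^ [B [C [D var]]]]]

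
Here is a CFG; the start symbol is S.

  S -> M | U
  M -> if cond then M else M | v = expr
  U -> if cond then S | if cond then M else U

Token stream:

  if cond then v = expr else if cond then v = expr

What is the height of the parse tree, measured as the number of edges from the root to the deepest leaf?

[S [U if cond then [M v = expr] else [U if cond then [S [M v = expr]]]]]

5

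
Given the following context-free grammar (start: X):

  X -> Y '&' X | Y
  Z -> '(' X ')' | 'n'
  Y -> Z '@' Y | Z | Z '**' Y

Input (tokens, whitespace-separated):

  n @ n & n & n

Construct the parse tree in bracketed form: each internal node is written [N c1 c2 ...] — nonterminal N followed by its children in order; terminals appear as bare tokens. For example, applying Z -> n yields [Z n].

X
Y & X
Z @ Y & X
n @ Y & X
n @ Z & X
n @ n & X
n @ n & Y & X
n @ n & Z & X
n @ n & n & X
n @ n & n & Y
n @ n & n & Z
n @ n & n & n

[X [Y [Z n] @ [Y [Z n]]] & [X [Y [Z n]] & [X [Y [Z n]]]]]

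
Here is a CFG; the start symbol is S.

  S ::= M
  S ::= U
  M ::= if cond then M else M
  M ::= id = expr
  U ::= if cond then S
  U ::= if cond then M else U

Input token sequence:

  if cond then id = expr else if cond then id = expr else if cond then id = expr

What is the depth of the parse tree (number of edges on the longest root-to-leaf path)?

[S [U if cond then [M id = expr] else [U if cond then [M id = expr] else [U if cond then [S [M id = expr]]]]]]

6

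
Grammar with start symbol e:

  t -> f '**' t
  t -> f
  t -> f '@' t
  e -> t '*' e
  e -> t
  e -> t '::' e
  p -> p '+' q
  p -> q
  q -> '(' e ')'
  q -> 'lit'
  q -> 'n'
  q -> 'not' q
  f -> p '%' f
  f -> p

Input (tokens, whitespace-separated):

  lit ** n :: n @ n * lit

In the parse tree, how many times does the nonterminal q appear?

5

[e [t [f [p [q lit]]] ** [t [f [p [q n]]]]] :: [e [t [f [p [q n]]] @ [t [f [p [q n]]]]] * [e [t [f [p [q lit]]]]]]]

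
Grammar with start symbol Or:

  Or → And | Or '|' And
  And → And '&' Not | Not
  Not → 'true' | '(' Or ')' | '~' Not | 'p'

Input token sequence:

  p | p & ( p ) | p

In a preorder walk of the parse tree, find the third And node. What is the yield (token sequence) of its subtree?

[Or [Or [Or [And [Not p]]] | [And [And [Not p]] & [Not ( [Or [And [Not p]]] )]]] | [And [Not p]]]

p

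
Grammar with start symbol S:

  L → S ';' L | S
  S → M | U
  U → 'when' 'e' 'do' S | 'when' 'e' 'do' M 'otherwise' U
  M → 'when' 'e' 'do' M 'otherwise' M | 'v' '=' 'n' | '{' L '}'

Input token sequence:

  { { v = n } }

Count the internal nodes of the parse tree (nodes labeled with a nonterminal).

[S [M { [L [S [M { [L [S [M v = n]]] }]]] }]]

8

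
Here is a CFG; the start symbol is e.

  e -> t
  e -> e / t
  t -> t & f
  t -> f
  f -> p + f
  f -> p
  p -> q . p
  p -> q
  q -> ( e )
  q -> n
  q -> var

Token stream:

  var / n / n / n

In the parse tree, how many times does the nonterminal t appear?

[e [e [e [e [t [f [p [q var]]]]] / [t [f [p [q n]]]]] / [t [f [p [q n]]]]] / [t [f [p [q n]]]]]

4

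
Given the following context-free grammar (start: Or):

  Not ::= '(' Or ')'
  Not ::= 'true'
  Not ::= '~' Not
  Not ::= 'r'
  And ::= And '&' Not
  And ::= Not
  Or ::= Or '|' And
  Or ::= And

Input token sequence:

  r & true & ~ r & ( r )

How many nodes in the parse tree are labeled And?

[Or [And [And [And [And [Not r]] & [Not true]] & [Not ~ [Not r]]] & [Not ( [Or [And [Not r]]] )]]]

5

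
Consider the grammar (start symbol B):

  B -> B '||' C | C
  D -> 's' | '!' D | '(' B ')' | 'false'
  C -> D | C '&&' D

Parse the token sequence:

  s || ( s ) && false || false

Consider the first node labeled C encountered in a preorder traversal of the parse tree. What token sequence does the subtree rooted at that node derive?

s

[B [B [B [C [D s]]] || [C [C [D ( [B [C [D s]]] )]] && [D false]]] || [C [D false]]]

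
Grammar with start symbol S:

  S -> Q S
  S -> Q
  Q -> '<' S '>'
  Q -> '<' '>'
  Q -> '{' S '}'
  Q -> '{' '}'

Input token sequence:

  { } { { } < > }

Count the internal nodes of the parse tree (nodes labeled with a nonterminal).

[S [Q { }] [S [Q { [S [Q { }] [S [Q < >]]] }]]]

8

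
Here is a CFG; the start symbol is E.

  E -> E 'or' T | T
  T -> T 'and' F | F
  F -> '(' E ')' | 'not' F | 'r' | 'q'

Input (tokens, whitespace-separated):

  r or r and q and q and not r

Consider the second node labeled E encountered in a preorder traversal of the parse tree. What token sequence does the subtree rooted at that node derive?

[E [E [T [F r]]] or [T [T [T [T [F r]] and [F q]] and [F q]] and [F not [F r]]]]

r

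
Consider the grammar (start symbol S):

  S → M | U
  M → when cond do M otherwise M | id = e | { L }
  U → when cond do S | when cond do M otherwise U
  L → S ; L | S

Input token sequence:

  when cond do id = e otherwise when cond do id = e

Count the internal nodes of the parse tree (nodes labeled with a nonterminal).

6

[S [U when cond do [M id = e] otherwise [U when cond do [S [M id = e]]]]]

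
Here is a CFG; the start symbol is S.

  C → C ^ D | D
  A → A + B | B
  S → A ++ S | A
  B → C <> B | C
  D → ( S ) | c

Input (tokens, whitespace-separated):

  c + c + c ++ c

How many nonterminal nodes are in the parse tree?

[S [A [A [A [B [C [D c]]]] + [B [C [D c]]]] + [B [C [D c]]]] ++ [S [A [B [C [D c]]]]]]

18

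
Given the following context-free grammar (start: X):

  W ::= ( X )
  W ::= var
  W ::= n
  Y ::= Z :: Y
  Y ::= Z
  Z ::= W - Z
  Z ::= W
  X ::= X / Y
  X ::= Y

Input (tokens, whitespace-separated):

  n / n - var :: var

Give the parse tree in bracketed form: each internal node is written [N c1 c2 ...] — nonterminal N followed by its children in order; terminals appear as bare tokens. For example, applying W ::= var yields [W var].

X
X / Y
Y / Y
Z / Y
W / Y
n / Y
n / Z :: Y
n / W - Z :: Y
n / n - Z :: Y
n / n - W :: Y
n / n - var :: Y
n / n - var :: Z
n / n - var :: W
n / n - var :: var

[X [X [Y [Z [W n]]]] / [Y [Z [W n] - [Z [W var]]] :: [Y [Z [W var]]]]]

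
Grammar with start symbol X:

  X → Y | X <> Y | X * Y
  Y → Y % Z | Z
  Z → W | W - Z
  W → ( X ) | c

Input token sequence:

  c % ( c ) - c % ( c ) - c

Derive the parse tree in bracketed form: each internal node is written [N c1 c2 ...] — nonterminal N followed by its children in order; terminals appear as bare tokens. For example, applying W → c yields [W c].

X
Y
Y % Z
Y % Z % Z
Z % Z % Z
W % Z % Z
c % Z % Z
c % W - Z % Z
c % ( X ) - Z % Z
c % ( Y ) - Z % Z
c % ( Z ) - Z % Z
c % ( W ) - Z % Z
c % ( c ) - Z % Z
c % ( c ) - W % Z
c % ( c ) - c % Z
c % ( c ) - c % W - Z
c % ( c ) - c % ( X ) - Z
c % ( c ) - c % ( Y ) - Z
c % ( c ) - c % ( Z ) - Z
c % ( c ) - c % ( W ) - Z
c % ( c ) - c % ( c ) - Z
c % ( c ) - c % ( c ) - W
c % ( c ) - c % ( c ) - c

[X [Y [Y [Y [Z [W c]]] % [Z [W ( [X [Y [Z [W c]]]] )] - [Z [W c]]]] % [Z [W ( [X [Y [Z [W c]]]] )] - [Z [W c]]]]]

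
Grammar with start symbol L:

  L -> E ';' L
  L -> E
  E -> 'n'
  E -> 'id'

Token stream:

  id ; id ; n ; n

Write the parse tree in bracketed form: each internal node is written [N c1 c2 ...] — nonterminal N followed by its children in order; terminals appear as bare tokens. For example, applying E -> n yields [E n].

L
E ; L
id ; L
id ; E ; L
id ; id ; L
id ; id ; E ; L
id ; id ; n ; L
id ; id ; n ; E
id ; id ; n ; n

[L [E id] ; [L [E id] ; [L [E n] ; [L [E n]]]]]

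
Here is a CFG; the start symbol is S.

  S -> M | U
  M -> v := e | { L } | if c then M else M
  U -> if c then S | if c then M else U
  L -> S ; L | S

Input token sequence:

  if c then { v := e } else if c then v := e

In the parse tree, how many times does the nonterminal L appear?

[S [U if c then [M { [L [S [M v := e]]] }] else [U if c then [S [M v := e]]]]]

1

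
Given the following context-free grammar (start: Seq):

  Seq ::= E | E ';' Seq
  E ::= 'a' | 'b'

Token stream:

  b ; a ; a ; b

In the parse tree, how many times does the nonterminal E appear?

4

[Seq [E b] ; [Seq [E a] ; [Seq [E a] ; [Seq [E b]]]]]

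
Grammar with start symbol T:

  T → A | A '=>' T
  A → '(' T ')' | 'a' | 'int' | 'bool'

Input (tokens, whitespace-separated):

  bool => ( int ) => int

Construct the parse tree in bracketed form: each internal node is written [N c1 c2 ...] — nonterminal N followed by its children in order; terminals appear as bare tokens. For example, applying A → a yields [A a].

[T [A bool] => [T [A ( [T [A int]] )] => [T [A int]]]]

T
A => T
bool => T
bool => A => T
bool => ( T ) => T
bool => ( A ) => T
bool => ( int ) => T
bool => ( int ) => A
bool => ( int ) => int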